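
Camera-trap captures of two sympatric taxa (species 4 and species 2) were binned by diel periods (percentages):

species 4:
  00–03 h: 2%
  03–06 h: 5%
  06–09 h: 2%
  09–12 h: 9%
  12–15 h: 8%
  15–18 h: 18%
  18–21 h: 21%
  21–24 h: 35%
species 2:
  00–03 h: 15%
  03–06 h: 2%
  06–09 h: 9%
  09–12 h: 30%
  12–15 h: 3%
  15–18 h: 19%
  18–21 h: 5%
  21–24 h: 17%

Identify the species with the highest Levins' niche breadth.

Convert percentages to proportions (divide by 100).
Σp_4ᵢ² = 0.02² + 0.05² + 0.02² + 0.09² + 0.08² + 0.18² + 0.21² + 0.35² = 0.0004 + 0.0025 + 0.0004 + 0.0081 + 0.0064 + 0.0324 + 0.0441 + 0.1225 = 0.2168
B_4 = 1 / 0.2168 = 4.6125
Σp_2ᵢ² = 0.15² + 0.02² + 0.09² + 0.30² + 0.03² + 0.19² + 0.05² + 0.17² = 0.0225 + 0.0004 + 0.0081 + 0.0900 + 0.0009 + 0.0361 + 0.0025 + 0.0289 = 0.1894
B_2 = 1 / 0.1894 = 5.2798
Highest B → broadest niche (most generalist): species 2 (B = 5.28).

species 2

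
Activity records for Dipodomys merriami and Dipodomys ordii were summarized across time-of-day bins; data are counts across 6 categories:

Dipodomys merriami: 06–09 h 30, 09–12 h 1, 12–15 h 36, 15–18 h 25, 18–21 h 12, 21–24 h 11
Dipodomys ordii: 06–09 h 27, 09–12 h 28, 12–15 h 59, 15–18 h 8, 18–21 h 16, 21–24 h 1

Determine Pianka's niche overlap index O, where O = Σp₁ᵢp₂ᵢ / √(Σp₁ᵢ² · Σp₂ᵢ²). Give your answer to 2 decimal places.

Proportions for Dipodomys merriami (n=115): 30/115=0.2609, 1/115=0.0087, 36/115=0.3130, 25/115=0.2174, 12/115=0.1043, 11/115=0.0957
Proportions for Dipodomys ordii (n=139): 27/139=0.1942, 28/139=0.2014, 59/139=0.4245, 8/139=0.0576, 16/139=0.1151, 1/139=0.0072
Σ p₁ᵢp₂ᵢ = 0.050667 + 0.001752 + 0.132869 + 0.012522 + 0.012005 + 0.000689 = 0.210504
Σp_1ᵢ² = 0.2609² + 0.0087² + 0.3130² + 0.2174² + 0.1043² + 0.0957² = 0.068069 + 0.000076 + 0.097969 + 0.047263 + 0.010878 + 0.009158 = 0.233413
Σp_2ᵢ² = 0.1942² + 0.2014² + 0.4245² + 0.0576² + 0.1151² + 0.0072² = 0.037714 + 0.040562 + 0.180200 + 0.003318 + 0.013248 + 0.000052 = 0.275094
O = 0.210504 / √(0.233413 × 0.275094) = 0.210504 / 0.2533979 = 0.8307

0.83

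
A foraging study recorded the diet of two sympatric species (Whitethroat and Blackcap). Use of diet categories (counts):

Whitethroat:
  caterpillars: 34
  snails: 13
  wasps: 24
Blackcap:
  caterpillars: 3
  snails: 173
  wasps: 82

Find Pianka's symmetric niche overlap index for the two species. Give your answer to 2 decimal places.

Proportions for Whitethroat (n=71): 34/71=0.4789, 13/71=0.1831, 24/71=0.3380
Proportions for Blackcap (n=258): 3/258=0.0116, 173/258=0.6705, 82/258=0.3178
Σ p₁ᵢp₂ᵢ = 0.005555 + 0.122769 + 0.107416 = 0.235740
Σp_1ᵢ² = 0.4789² + 0.1831² + 0.3380² = 0.229345 + 0.033526 + 0.114244 = 0.377115
Σp_2ᵢ² = 0.0116² + 0.6705² + 0.3178² = 0.000135 + 0.449570 + 0.100997 = 0.550702
O = 0.235740 / √(0.377115 × 0.550702) = 0.235740 / 0.4557170 = 0.5173

0.52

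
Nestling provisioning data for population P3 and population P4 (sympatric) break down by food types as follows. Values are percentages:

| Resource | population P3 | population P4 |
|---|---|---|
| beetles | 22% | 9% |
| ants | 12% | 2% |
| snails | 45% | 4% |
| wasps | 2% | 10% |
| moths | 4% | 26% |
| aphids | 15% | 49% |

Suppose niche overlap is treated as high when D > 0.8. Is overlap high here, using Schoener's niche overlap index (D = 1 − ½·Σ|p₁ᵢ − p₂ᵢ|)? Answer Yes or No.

Convert percentages to proportions (divide by 100).
Σ|p₁ᵢ − p₂ᵢ| = 0.13 + 0.10 + 0.41 + 0.08 + 0.22 + 0.34 = 1.28
D = 1 − ½ × 1.28 = 1 − 0.640 = 0.3600
D = 0.3600 < 0.8 → No.

No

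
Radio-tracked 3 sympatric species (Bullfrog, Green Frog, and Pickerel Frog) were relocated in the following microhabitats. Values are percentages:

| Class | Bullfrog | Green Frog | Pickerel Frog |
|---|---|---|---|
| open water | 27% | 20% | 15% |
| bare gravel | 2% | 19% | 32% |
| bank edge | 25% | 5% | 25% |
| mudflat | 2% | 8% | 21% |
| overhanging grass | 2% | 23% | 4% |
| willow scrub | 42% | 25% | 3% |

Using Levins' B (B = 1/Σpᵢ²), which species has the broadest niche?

Convert percentages to proportions (divide by 100).
Σp_Bullᵢ² = 0.27² + 0.02² + 0.25² + 0.02² + 0.02² + 0.42² = 0.0729 + 0.0004 + 0.0625 + 0.0004 + 0.0004 + 0.1764 = 0.3130
B_Bull = 1 / 0.3130 = 3.1949
Σp_Greeᵢ² = 0.20² + 0.19² + 0.05² + 0.08² + 0.23² + 0.25² = 0.0400 + 0.0361 + 0.0025 + 0.0064 + 0.0529 + 0.0625 = 0.2004
B_Gree = 1 / 0.2004 = 4.9900
Σp_Pickᵢ² = 0.15² + 0.32² + 0.25² + 0.21² + 0.04² + 0.03² = 0.0225 + 0.1024 + 0.0625 + 0.0441 + 0.0016 + 0.0009 = 0.2340
B_Pick = 1 / 0.2340 = 4.2735
Highest B → broadest niche (most generalist): Green Frog (B = 4.99).

Green Frog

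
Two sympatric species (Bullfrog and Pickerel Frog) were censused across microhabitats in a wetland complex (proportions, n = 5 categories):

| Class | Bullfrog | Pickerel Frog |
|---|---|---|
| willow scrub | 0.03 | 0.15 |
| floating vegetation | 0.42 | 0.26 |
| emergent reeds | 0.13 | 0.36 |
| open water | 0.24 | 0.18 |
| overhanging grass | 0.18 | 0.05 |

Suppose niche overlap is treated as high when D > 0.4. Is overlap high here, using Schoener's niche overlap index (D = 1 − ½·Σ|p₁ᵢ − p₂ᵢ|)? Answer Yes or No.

Yes

Σ|p₁ᵢ − p₂ᵢ| = 0.12 + 0.16 + 0.23 + 0.06 + 0.13 = 0.70
D = 1 − ½ × 0.70 = 1 − 0.350 = 0.6500
D = 0.6500 > 0.4 → Yes.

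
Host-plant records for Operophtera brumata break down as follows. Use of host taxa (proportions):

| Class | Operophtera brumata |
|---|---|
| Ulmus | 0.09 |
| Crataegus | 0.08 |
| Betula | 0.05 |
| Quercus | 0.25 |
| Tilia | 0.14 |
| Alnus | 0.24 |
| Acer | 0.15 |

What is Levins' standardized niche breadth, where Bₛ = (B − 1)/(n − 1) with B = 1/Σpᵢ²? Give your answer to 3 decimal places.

0.763

Σpᵢ² = 0.09² + 0.08² + 0.05² + 0.25² + 0.14² + 0.24² + 0.15² = 0.0081 + 0.0064 + 0.0025 + 0.0625 + 0.0196 + 0.0576 + 0.0225 = 0.1792
B = 1 / 0.1792 = 5.58036
Bₛ = (B − 1)/(n − 1) = (5.58036 − 1)/(7 − 1) = 4.58036/6 = 0.76339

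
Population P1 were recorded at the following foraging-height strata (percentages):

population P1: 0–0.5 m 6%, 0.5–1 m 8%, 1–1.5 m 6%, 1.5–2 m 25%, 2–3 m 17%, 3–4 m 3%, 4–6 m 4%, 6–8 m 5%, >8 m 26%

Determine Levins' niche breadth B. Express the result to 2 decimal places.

Convert percentages to proportions (divide by 100).
Σpᵢ² = 0.06² + 0.08² + 0.06² + 0.25² + 0.17² + 0.03² + 0.04² + 0.05² + 0.26² = 0.0036 + 0.0064 + 0.0036 + 0.0625 + 0.0289 + 0.0009 + 0.0016 + 0.0025 + 0.0676 = 0.1776
B = 1 / 0.1776 = 5.6306

5.63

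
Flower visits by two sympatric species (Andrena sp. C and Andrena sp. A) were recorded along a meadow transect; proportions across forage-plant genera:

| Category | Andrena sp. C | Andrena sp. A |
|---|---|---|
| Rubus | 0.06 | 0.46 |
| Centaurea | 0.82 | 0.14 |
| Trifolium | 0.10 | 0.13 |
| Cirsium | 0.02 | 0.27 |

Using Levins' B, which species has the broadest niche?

Andrena sp. A

Σp_Cᵢ² = 0.06² + 0.82² + 0.10² + 0.02² = 0.0036 + 0.6724 + 0.0100 + 0.0004 = 0.6864
B_C = 1 / 0.6864 = 1.4569
Σp_Aᵢ² = 0.46² + 0.14² + 0.13² + 0.27² = 0.2116 + 0.0196 + 0.0169 + 0.0729 = 0.3210
B_A = 1 / 0.3210 = 3.1153
Highest B → broadest niche (most generalist): Andrena sp. A (B = 3.12).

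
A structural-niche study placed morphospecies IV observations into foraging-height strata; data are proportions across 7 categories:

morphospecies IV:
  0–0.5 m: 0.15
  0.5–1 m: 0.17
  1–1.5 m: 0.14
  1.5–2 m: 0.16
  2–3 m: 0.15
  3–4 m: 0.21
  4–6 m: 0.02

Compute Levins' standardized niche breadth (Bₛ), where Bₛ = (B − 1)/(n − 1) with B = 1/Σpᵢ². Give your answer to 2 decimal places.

Σpᵢ² = 0.15² + 0.17² + 0.14² + 0.16² + 0.15² + 0.21² + 0.02² = 0.0225 + 0.0289 + 0.0196 + 0.0256 + 0.0225 + 0.0441 + 0.0004 = 0.1636
B = 1 / 0.1636 = 6.1125
Bₛ = (B − 1)/(n − 1) = (6.1125 − 1)/(7 − 1) = 5.1125/6 = 0.8521

0.85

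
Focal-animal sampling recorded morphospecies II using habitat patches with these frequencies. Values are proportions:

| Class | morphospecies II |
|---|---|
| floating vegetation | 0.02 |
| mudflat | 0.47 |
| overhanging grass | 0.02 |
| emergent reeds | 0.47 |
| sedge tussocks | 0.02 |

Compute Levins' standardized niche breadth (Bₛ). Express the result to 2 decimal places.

Σpᵢ² = 0.02² + 0.47² + 0.02² + 0.47² + 0.02² = 0.0004 + 0.2209 + 0.0004 + 0.2209 + 0.0004 = 0.4430
B = 1 / 0.4430 = 2.2573
Bₛ = (B − 1)/(n − 1) = (2.2573 − 1)/(5 − 1) = 1.2573/4 = 0.3143

0.31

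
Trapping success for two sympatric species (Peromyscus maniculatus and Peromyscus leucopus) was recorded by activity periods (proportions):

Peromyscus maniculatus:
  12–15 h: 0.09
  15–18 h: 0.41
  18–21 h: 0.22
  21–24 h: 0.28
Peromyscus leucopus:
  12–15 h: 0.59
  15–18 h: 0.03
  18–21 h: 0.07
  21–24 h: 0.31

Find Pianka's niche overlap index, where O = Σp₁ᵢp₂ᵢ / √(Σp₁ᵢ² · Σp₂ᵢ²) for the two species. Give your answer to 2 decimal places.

Σ p₁ᵢp₂ᵢ = 0.0531 + 0.0123 + 0.0154 + 0.0868 = 0.1676
Σp_1ᵢ² = 0.09² + 0.41² + 0.22² + 0.28² = 0.0081 + 0.1681 + 0.0484 + 0.0784 = 0.3030
Σp_2ᵢ² = 0.59² + 0.03² + 0.07² + 0.31² = 0.3481 + 0.0009 + 0.0049 + 0.0961 = 0.4500
O = 0.1676 / √(0.3030 × 0.4500) = 0.1676 / 0.36926 = 0.4539

0.45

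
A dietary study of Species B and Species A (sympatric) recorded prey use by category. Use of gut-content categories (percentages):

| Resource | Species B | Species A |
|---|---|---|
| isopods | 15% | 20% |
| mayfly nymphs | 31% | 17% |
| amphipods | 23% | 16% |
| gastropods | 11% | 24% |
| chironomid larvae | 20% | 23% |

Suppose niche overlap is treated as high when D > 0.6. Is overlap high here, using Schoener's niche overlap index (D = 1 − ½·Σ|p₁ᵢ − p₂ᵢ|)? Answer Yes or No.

Convert percentages to proportions (divide by 100).
Σ|p₁ᵢ − p₂ᵢ| = 0.05 + 0.14 + 0.07 + 0.13 + 0.03 = 0.42
D = 1 − ½ × 0.42 = 1 − 0.210 = 0.7900
D = 0.7900 > 0.6 → Yes.

Yes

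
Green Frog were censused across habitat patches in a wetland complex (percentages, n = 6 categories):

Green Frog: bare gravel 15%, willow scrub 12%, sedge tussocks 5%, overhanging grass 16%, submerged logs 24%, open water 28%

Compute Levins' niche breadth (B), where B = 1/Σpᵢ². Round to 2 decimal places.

4.98

Convert percentages to proportions (divide by 100).
Σpᵢ² = 0.15² + 0.12² + 0.05² + 0.16² + 0.24² + 0.28² = 0.0225 + 0.0144 + 0.0025 + 0.0256 + 0.0576 + 0.0784 = 0.2010
B = 1 / 0.2010 = 4.9751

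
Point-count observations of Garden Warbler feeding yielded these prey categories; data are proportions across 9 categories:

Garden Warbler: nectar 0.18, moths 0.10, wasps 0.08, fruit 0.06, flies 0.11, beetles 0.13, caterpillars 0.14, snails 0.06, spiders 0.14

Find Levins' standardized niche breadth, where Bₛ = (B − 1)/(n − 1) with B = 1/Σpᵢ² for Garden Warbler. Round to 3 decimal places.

0.881

Σpᵢ² = 0.18² + 0.10² + 0.08² + 0.06² + 0.11² + 0.13² + 0.14² + 0.06² + 0.14² = 0.0324 + 0.0100 + 0.0064 + 0.0036 + 0.0121 + 0.0169 + 0.0196 + 0.0036 + 0.0196 = 0.1242
B = 1 / 0.1242 = 8.05153
Bₛ = (B − 1)/(n − 1) = (8.05153 − 1)/(9 − 1) = 7.05153/8 = 0.88144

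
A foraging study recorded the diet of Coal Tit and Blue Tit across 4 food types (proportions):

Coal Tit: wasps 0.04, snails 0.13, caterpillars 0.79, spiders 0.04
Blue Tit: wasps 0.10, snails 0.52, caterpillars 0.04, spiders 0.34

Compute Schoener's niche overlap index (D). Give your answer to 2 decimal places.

Σ|p₁ᵢ − p₂ᵢ| = 0.06 + 0.39 + 0.75 + 0.30 = 1.50
D = 1 − ½ × 1.50 = 1 − 0.750 = 0.2500

0.25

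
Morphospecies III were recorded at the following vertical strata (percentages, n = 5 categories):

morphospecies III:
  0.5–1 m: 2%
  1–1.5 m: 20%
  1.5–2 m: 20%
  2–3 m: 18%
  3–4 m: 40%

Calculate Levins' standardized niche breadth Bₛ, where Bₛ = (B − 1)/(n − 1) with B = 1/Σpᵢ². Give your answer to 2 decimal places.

0.67

Convert percentages to proportions (divide by 100).
Σpᵢ² = 0.02² + 0.20² + 0.20² + 0.18² + 0.40² = 0.0004 + 0.0400 + 0.0400 + 0.0324 + 0.1600 = 0.2728
B = 1 / 0.2728 = 3.6657
Bₛ = (B − 1)/(n − 1) = (3.6657 − 1)/(5 − 1) = 2.6657/4 = 0.6664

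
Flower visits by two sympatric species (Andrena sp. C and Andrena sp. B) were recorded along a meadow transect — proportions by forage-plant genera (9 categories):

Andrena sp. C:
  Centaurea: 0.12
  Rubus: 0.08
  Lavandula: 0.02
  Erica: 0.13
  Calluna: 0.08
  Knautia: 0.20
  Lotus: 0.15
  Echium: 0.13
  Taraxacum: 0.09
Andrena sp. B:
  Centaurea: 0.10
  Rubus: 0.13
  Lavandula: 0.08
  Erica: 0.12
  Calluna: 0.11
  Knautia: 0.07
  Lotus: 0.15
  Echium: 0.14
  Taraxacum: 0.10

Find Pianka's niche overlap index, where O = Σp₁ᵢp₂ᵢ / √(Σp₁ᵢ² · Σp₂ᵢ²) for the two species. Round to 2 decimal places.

0.90

Σ p₁ᵢp₂ᵢ = 0.0120 + 0.0104 + 0.0016 + 0.0156 + 0.0088 + 0.0140 + 0.0225 + 0.0182 + 0.0090 = 0.1121
Σp_1ᵢ² = 0.12² + 0.08² + 0.02² + 0.13² + 0.08² + 0.20² + 0.15² + 0.13² + 0.09² = 0.0144 + 0.0064 + 0.0004 + 0.0169 + 0.0064 + 0.0400 + 0.0225 + 0.0169 + 0.0081 = 0.1320
Σp_2ᵢ² = 0.10² + 0.13² + 0.08² + 0.12² + 0.11² + 0.07² + 0.15² + 0.14² + 0.10² = 0.0100 + 0.0169 + 0.0064 + 0.0144 + 0.0121 + 0.0049 + 0.0225 + 0.0196 + 0.0100 = 0.1168
O = 0.1121 / √(0.1320 × 0.1168) = 0.1121 / 0.12417 = 0.9028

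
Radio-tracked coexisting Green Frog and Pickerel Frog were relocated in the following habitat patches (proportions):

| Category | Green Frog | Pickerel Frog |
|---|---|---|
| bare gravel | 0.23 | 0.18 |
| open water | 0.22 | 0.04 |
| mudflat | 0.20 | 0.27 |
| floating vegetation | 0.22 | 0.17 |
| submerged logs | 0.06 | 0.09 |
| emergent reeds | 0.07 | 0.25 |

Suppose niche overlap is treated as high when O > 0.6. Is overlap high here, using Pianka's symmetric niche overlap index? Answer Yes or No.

Σ p₁ᵢp₂ᵢ = 0.0414 + 0.0088 + 0.0540 + 0.0374 + 0.0054 + 0.0175 = 0.1645
Σp_1ᵢ² = 0.23² + 0.22² + 0.20² + 0.22² + 0.06² + 0.07² = 0.0529 + 0.0484 + 0.0400 + 0.0484 + 0.0036 + 0.0049 = 0.1982
Σp_2ᵢ² = 0.18² + 0.04² + 0.27² + 0.17² + 0.09² + 0.25² = 0.0324 + 0.0016 + 0.0729 + 0.0289 + 0.0081 + 0.0625 = 0.2064
O = 0.1645 / √(0.1982 × 0.2064) = 0.1645 / 0.20226 = 0.8133
O = 0.8133 > 0.6 → Yes.

Yes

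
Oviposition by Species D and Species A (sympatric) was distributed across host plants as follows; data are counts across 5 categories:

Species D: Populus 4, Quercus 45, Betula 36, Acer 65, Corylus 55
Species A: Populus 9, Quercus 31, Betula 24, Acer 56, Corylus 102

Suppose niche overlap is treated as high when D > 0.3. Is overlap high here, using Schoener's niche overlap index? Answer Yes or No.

Yes

Proportions for Species D (n=205): 4/205=0.0195, 45/205=0.2195, 36/205=0.1756, 65/205=0.3171, 55/205=0.2683
Proportions for Species A (n=222): 9/222=0.0405, 31/222=0.1396, 24/222=0.1081, 56/222=0.2523, 102/222=0.4595
Σ|p₁ᵢ − p₂ᵢ| = 0.0210 + 0.0799 + 0.0675 + 0.0648 + 0.1912 = 0.4244
D = 1 − ½ × 0.4244 = 1 − 0.21220 = 0.78780
D = 0.78780 > 0.3 → Yes.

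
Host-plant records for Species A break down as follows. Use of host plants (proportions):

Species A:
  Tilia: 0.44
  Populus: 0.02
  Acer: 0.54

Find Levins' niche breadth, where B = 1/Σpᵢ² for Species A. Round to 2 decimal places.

Σpᵢ² = 0.44² + 0.02² + 0.54² = 0.1936 + 0.0004 + 0.2916 = 0.4856
B = 1 / 0.4856 = 2.0593

2.06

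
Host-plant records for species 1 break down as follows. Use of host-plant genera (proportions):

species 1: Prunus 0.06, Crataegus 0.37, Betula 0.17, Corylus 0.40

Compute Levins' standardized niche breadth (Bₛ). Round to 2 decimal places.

Σpᵢ² = 0.06² + 0.37² + 0.17² + 0.40² = 0.0036 + 0.1369 + 0.0289 + 0.1600 = 0.3294
B = 1 / 0.3294 = 3.0358
Bₛ = (B − 1)/(n − 1) = (3.0358 − 1)/(4 − 1) = 2.0358/3 = 0.6786

0.68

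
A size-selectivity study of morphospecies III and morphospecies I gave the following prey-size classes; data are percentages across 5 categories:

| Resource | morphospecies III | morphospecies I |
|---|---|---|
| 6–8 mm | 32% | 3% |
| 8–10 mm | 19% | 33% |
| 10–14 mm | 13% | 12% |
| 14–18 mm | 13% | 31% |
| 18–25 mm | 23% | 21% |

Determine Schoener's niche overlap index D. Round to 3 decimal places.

Convert percentages to proportions (divide by 100).
Σ|p₁ᵢ − p₂ᵢ| = 0.29 + 0.14 + 0.01 + 0.18 + 0.02 = 0.64
D = 1 − ½ × 0.64 = 1 − 0.320 = 0.68000

0.680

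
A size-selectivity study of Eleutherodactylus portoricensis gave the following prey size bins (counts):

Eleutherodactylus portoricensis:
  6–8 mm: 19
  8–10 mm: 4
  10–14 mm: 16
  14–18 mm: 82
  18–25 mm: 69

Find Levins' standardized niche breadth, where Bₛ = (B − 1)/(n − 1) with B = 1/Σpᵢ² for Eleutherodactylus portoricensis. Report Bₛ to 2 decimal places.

0.49

Proportions for Eleutherodactylus portoricensis (n=190): 19/190=0.1000, 4/190=0.0211, 16/190=0.0842, 82/190=0.4316, 69/190=0.3632
Σpᵢ² = 0.1000² + 0.0211² + 0.0842² + 0.4316² + 0.3632² = 0.010000 + 0.000445 + 0.007090 + 0.186279 + 0.131914 = 0.335728
B = 1 / 0.335728 = 2.9786
Bₛ = (B − 1)/(n − 1) = (2.9786 − 1)/(5 − 1) = 1.9786/4 = 0.4947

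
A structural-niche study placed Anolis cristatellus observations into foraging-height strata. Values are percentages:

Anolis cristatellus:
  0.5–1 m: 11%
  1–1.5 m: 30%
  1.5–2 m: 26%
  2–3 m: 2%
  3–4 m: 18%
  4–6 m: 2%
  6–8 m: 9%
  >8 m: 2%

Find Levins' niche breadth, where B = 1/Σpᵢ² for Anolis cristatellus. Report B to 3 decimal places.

Convert percentages to proportions (divide by 100).
Σpᵢ² = 0.11² + 0.30² + 0.26² + 0.02² + 0.18² + 0.02² + 0.09² + 0.02² = 0.0121 + 0.0900 + 0.0676 + 0.0004 + 0.0324 + 0.0004 + 0.0081 + 0.0004 = 0.2114
B = 1 / 0.2114 = 4.73037

4.730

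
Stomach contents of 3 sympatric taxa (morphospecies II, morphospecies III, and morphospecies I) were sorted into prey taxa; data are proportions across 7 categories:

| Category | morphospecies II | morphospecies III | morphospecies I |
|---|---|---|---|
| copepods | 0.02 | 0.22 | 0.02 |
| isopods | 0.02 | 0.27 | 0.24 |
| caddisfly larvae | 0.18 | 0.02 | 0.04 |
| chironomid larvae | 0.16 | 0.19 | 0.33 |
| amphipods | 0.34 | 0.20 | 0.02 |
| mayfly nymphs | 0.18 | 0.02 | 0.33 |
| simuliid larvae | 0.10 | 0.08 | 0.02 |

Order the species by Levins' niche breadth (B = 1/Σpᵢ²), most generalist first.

Σp_IIᵢ² = 0.02² + 0.02² + 0.18² + 0.16² + 0.34² + 0.18² + 0.10² = 0.0004 + 0.0004 + 0.0324 + 0.0256 + 0.1156 + 0.0324 + 0.0100 = 0.2168
B_II = 1 / 0.2168 = 4.6125
Σp_IIIᵢ² = 0.22² + 0.27² + 0.02² + 0.19² + 0.20² + 0.02² + 0.08² = 0.0484 + 0.0729 + 0.0004 + 0.0361 + 0.0400 + 0.0004 + 0.0064 = 0.2046
B_III = 1 / 0.2046 = 4.8876
Σp_Iᵢ² = 0.02² + 0.24² + 0.04² + 0.33² + 0.02² + 0.33² + 0.02² = 0.0004 + 0.0576 + 0.0016 + 0.1089 + 0.0004 + 0.1089 + 0.0004 = 0.2782
B_I = 1 / 0.2782 = 3.5945
Ranking by B (broadest → narrowest): morphospecies III (4.89) > morphospecies II (4.61) > morphospecies I (3.59)

morphospecies III > morphospecies II > morphospecies I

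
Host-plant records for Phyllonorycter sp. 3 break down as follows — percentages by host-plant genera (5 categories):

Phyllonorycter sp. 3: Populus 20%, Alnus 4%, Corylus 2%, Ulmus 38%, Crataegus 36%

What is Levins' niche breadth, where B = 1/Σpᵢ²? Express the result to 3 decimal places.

Convert percentages to proportions (divide by 100).
Σpᵢ² = 0.20² + 0.04² + 0.02² + 0.38² + 0.36² = 0.0400 + 0.0016 + 0.0004 + 0.1444 + 0.1296 = 0.3160
B = 1 / 0.3160 = 3.16456

3.165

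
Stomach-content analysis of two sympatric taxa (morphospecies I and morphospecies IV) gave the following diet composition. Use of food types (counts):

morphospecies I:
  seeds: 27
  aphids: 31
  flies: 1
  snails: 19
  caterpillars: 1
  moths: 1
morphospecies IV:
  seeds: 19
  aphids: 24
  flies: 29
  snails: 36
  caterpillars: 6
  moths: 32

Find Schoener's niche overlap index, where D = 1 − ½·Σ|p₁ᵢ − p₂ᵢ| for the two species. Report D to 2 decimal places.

0.57

Proportions for morphospecies I (n=80): 27/80=0.3375, 31/80=0.3875, 1/80=0.0125, 19/80=0.2375, 1/80=0.0125, 1/80=0.0125
Proportions for morphospecies IV (n=146): 19/146=0.1301, 24/146=0.1644, 29/146=0.1986, 36/146=0.2466, 6/146=0.0411, 32/146=0.2192
Σ|p₁ᵢ − p₂ᵢ| = 0.2074 + 0.2231 + 0.1861 + 0.0091 + 0.0286 + 0.2067 = 0.8610
D = 1 − ½ × 0.8610 = 1 − 0.43050 = 0.56950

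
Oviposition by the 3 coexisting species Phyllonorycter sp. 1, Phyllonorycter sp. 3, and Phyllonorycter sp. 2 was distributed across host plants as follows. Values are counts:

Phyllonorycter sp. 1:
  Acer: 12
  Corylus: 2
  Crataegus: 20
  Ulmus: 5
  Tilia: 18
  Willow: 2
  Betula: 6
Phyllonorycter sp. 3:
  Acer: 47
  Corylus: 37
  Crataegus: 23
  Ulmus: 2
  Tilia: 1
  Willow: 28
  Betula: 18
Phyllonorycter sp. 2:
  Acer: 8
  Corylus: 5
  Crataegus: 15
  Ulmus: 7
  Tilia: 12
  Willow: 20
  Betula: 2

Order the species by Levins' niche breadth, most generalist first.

Proportions for Phyllonorycter sp. 1 (n=65): 12/65=0.1846, 2/65=0.0308, 20/65=0.3077, 5/65=0.0769, 18/65=0.2769, 2/65=0.0308, 6/65=0.0923
Proportions for Phyllonorycter sp. 3 (n=156): 47/156=0.3013, 37/156=0.2372, 23/156=0.1474, 2/156=0.0128, 1/156=0.0064, 28/156=0.1795, 18/156=0.1154
Proportions for Phyllonorycter sp. 2 (n=69): 8/69=0.1159, 5/69=0.0725, 15/69=0.2174, 7/69=0.1014, 12/69=0.1739, 20/69=0.2899, 2/69=0.0290
Σp_1ᵢ² = 0.1846² + 0.0308² + 0.3077² + 0.0769² + 0.2769² + 0.0308² + 0.0923² = 0.034077 + 0.000949 + 0.094679 + 0.005914 + 0.076674 + 0.000949 + 0.008519 = 0.221761
B_1 = 1 / 0.221761 = 4.5094
Σp_3ᵢ² = 0.3013² + 0.2372² + 0.1474² + 0.0128² + 0.0064² + 0.1795² + 0.1154² = 0.090782 + 0.056264 + 0.021727 + 0.000164 + 0.000041 + 0.032220 + 0.013317 = 0.214515
B_3 = 1 / 0.214515 = 4.6617
Σp_2ᵢ² = 0.1159² + 0.0725² + 0.2174² + 0.1014² + 0.1739² + 0.2899² + 0.0290² = 0.013433 + 0.005256 + 0.047263 + 0.010282 + 0.030241 + 0.084042 + 0.000841 = 0.191358
B_2 = 1 / 0.191358 = 5.2258
Ranking by B (broadest → narrowest): Phyllonorycter sp. 2 (5.23) > Phyllonorycter sp. 3 (4.66) > Phyllonorycter sp. 1 (4.51)

Phyllonorycter sp. 2 > Phyllonorycter sp. 3 > Phyllonorycter sp. 1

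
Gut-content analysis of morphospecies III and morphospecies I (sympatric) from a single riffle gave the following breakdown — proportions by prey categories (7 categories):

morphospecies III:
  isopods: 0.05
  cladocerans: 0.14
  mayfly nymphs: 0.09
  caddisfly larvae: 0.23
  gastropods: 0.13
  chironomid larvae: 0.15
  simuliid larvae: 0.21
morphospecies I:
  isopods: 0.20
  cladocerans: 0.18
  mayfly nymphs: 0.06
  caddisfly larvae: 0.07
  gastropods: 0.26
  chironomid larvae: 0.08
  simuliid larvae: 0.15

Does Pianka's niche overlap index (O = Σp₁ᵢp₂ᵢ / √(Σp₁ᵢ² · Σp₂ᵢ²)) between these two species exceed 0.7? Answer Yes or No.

Σ p₁ᵢp₂ᵢ = 0.0100 + 0.0252 + 0.0054 + 0.0161 + 0.0338 + 0.0120 + 0.0315 = 0.1340
Σp_1ᵢ² = 0.05² + 0.14² + 0.09² + 0.23² + 0.13² + 0.15² + 0.21² = 0.0025 + 0.0196 + 0.0081 + 0.0529 + 0.0169 + 0.0225 + 0.0441 = 0.1666
Σp_2ᵢ² = 0.20² + 0.18² + 0.06² + 0.07² + 0.26² + 0.08² + 0.15² = 0.0400 + 0.0324 + 0.0036 + 0.0049 + 0.0676 + 0.0064 + 0.0225 = 0.1774
O = 0.1340 / √(0.1666 × 0.1774) = 0.1340 / 0.17192 = 0.7794
O = 0.7794 > 0.7 → Yes.

Yes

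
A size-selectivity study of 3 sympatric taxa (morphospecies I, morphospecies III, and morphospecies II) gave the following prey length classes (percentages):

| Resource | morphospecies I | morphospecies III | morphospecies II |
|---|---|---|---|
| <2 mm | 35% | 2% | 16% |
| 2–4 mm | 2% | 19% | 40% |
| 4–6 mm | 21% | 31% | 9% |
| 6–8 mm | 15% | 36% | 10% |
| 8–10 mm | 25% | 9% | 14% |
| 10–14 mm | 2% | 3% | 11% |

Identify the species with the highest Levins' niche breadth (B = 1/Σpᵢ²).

morphospecies II

Convert percentages to proportions (divide by 100).
Σp_Iᵢ² = 0.35² + 0.02² + 0.21² + 0.15² + 0.25² + 0.02² = 0.1225 + 0.0004 + 0.0441 + 0.0225 + 0.0625 + 0.0004 = 0.2524
B_I = 1 / 0.2524 = 3.9620
Σp_IIIᵢ² = 0.02² + 0.19² + 0.31² + 0.36² + 0.09² + 0.03² = 0.0004 + 0.0361 + 0.0961 + 0.1296 + 0.0081 + 0.0009 = 0.2712
B_III = 1 / 0.2712 = 3.6873
Σp_IIᵢ² = 0.16² + 0.40² + 0.09² + 0.10² + 0.14² + 0.11² = 0.0256 + 0.1600 + 0.0081 + 0.0100 + 0.0196 + 0.0121 = 0.2354
B_II = 1 / 0.2354 = 4.2481
Highest B → broadest niche (most generalist): morphospecies II (B = 4.25).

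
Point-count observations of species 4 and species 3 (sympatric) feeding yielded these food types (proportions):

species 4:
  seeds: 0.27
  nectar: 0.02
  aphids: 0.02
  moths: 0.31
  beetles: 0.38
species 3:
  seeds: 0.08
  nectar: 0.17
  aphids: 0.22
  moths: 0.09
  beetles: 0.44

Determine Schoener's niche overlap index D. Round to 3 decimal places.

Σ|p₁ᵢ − p₂ᵢ| = 0.19 + 0.15 + 0.20 + 0.22 + 0.06 = 0.82
D = 1 − ½ × 0.82 = 1 − 0.410 = 0.59000

0.590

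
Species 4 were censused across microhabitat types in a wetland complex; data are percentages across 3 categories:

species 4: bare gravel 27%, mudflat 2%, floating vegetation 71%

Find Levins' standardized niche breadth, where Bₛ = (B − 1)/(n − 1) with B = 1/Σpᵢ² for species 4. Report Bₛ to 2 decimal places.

0.37

Convert percentages to proportions (divide by 100).
Σpᵢ² = 0.27² + 0.02² + 0.71² = 0.0729 + 0.0004 + 0.5041 = 0.5774
B = 1 / 0.5774 = 1.7319
Bₛ = (B − 1)/(n − 1) = (1.7319 − 1)/(3 − 1) = 0.7319/2 = 0.3660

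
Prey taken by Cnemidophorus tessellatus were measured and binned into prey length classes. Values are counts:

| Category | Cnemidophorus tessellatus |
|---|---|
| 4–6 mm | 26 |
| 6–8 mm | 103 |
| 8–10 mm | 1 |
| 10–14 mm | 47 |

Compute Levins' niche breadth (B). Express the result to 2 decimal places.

2.32

Proportions for Cnemidophorus tessellatus (n=177): 26/177=0.1469, 103/177=0.5819, 1/177=0.0056, 47/177=0.2655
Σpᵢ² = 0.1469² + 0.5819² + 0.0056² + 0.2655² = 0.021580 + 0.338608 + 0.000031 + 0.070490 = 0.430709
B = 1 / 0.430709 = 2.3218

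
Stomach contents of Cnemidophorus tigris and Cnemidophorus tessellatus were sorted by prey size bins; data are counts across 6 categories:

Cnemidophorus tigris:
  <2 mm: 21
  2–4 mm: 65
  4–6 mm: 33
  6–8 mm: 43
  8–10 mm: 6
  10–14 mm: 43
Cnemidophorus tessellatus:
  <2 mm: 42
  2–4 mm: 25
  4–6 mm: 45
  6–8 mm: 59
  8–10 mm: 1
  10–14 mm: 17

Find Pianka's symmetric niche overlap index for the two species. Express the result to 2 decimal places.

0.82

Proportions for Cnemidophorus tigris (n=211): 21/211=0.0995, 65/211=0.3081, 33/211=0.1564, 43/211=0.2038, 6/211=0.0284, 43/211=0.2038
Proportions for Cnemidophorus tessellatus (n=189): 42/189=0.2222, 25/189=0.1323, 45/189=0.2381, 59/189=0.3122, 1/189=0.0053, 17/189=0.0899
Σ p₁ᵢp₂ᵢ = 0.022109 + 0.040762 + 0.037239 + 0.063626 + 0.000151 + 0.018322 = 0.182209
Σp_1ᵢ² = 0.0995² + 0.3081² + 0.1564² + 0.2038² + 0.0284² + 0.2038² = 0.009900 + 0.094926 + 0.024461 + 0.041534 + 0.000807 + 0.041534 = 0.213162
Σp_2ᵢ² = 0.2222² + 0.1323² + 0.2381² + 0.3122² + 0.0053² + 0.0899² = 0.049373 + 0.017503 + 0.056692 + 0.097469 + 0.000028 + 0.008082 = 0.229147
O = 0.182209 / √(0.213162 × 0.229147) = 0.182209 / 0.2210100 = 0.8244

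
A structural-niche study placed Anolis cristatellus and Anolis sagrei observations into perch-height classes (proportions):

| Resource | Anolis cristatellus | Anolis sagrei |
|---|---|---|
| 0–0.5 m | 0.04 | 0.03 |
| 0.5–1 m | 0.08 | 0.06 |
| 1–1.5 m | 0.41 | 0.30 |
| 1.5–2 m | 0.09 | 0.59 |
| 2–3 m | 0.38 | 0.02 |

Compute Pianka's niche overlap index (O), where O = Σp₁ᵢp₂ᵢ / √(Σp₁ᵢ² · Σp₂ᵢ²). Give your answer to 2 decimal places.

0.50

Σ p₁ᵢp₂ᵢ = 0.0012 + 0.0048 + 0.1230 + 0.0531 + 0.0076 = 0.1897
Σp_1ᵢ² = 0.04² + 0.08² + 0.41² + 0.09² + 0.38² = 0.0016 + 0.0064 + 0.1681 + 0.0081 + 0.1444 = 0.3286
Σp_2ᵢ² = 0.03² + 0.06² + 0.30² + 0.59² + 0.02² = 0.0009 + 0.0036 + 0.0900 + 0.3481 + 0.0004 = 0.4430
O = 0.1897 / √(0.3286 × 0.4430) = 0.1897 / 0.38154 = 0.4972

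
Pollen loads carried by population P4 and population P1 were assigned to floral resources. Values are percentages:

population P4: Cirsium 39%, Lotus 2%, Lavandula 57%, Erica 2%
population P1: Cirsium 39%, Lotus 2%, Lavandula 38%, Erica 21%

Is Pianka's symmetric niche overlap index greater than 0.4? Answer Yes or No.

Yes

Convert percentages to proportions (divide by 100).
Σ p₁ᵢp₂ᵢ = 0.1521 + 0.0004 + 0.2166 + 0.0042 = 0.3733
Σp_1ᵢ² = 0.39² + 0.02² + 0.57² + 0.02² = 0.1521 + 0.0004 + 0.3249 + 0.0004 = 0.4778
Σp_2ᵢ² = 0.39² + 0.02² + 0.38² + 0.21² = 0.1521 + 0.0004 + 0.1444 + 0.0441 = 0.3410
O = 0.3733 / √(0.4778 × 0.3410) = 0.3733 / 0.40365 = 0.9248
O = 0.9248 > 0.4 → Yes.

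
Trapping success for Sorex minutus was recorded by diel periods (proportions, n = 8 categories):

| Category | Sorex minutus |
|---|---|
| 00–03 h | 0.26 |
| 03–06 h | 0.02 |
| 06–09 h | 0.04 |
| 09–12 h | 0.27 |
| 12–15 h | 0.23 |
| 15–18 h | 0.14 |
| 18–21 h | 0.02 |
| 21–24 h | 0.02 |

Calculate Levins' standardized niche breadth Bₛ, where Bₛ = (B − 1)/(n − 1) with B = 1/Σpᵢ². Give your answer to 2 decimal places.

Σpᵢ² = 0.26² + 0.02² + 0.04² + 0.27² + 0.23² + 0.14² + 0.02² + 0.02² = 0.0676 + 0.0004 + 0.0016 + 0.0729 + 0.0529 + 0.0196 + 0.0004 + 0.0004 = 0.2158
B = 1 / 0.2158 = 4.6339
Bₛ = (B − 1)/(n − 1) = (4.6339 − 1)/(8 − 1) = 3.6339/7 = 0.5191

0.52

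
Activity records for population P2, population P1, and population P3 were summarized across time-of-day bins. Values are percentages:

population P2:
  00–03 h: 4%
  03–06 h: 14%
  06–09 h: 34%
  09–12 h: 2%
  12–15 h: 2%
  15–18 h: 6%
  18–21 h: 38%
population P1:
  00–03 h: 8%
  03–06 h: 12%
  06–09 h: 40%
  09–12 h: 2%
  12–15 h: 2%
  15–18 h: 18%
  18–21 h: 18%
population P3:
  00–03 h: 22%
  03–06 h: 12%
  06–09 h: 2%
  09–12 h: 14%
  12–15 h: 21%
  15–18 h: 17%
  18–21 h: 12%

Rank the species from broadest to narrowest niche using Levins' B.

Convert percentages to proportions (divide by 100).
Σp_P2ᵢ² = 0.04² + 0.14² + 0.34² + 0.02² + 0.02² + 0.06² + 0.38² = 0.0016 + 0.0196 + 0.1156 + 0.0004 + 0.0004 + 0.0036 + 0.1444 = 0.2856
B_P2 = 1 / 0.2856 = 3.5014
Σp_P1ᵢ² = 0.08² + 0.12² + 0.40² + 0.02² + 0.02² + 0.18² + 0.18² = 0.0064 + 0.0144 + 0.1600 + 0.0004 + 0.0004 + 0.0324 + 0.0324 = 0.2464
B_P1 = 1 / 0.2464 = 4.0584
Σp_P3ᵢ² = 0.22² + 0.12² + 0.02² + 0.14² + 0.21² + 0.17² + 0.12² = 0.0484 + 0.0144 + 0.0004 + 0.0196 + 0.0441 + 0.0289 + 0.0144 = 0.1702
B_P3 = 1 / 0.1702 = 5.8754
Ranking by B (broadest → narrowest): population P3 (5.88) > population P1 (4.06) > population P2 (3.50)

population P3 > population P1 > population P2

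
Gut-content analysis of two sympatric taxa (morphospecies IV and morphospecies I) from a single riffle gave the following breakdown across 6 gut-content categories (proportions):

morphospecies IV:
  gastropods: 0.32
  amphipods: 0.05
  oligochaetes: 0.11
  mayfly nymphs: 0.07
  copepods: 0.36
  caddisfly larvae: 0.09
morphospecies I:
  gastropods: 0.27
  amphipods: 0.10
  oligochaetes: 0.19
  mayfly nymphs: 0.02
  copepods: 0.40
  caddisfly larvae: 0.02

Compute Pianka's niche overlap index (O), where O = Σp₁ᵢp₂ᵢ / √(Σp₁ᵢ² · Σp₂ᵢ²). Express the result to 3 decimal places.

0.963

Σ p₁ᵢp₂ᵢ = 0.0864 + 0.0050 + 0.0209 + 0.0014 + 0.1440 + 0.0018 = 0.2595
Σp_1ᵢ² = 0.32² + 0.05² + 0.11² + 0.07² + 0.36² + 0.09² = 0.1024 + 0.0025 + 0.0121 + 0.0049 + 0.1296 + 0.0081 = 0.2596
Σp_2ᵢ² = 0.27² + 0.10² + 0.19² + 0.02² + 0.40² + 0.02² = 0.0729 + 0.0100 + 0.0361 + 0.0004 + 0.1600 + 0.0004 = 0.2798
O = 0.2595 / √(0.2596 × 0.2798) = 0.2595 / 0.269511 = 0.96285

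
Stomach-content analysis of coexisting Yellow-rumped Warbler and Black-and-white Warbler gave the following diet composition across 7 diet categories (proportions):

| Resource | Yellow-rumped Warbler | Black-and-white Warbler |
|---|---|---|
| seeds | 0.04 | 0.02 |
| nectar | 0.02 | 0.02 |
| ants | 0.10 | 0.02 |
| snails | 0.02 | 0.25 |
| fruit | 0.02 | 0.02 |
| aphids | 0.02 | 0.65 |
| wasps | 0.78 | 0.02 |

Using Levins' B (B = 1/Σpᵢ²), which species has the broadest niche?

Black-and-white Warbler

Σp_Yellᵢ² = 0.04² + 0.02² + 0.10² + 0.02² + 0.02² + 0.02² + 0.78² = 0.0016 + 0.0004 + 0.0100 + 0.0004 + 0.0004 + 0.0004 + 0.6084 = 0.6216
B_Yell = 1 / 0.6216 = 1.6088
Σp_Blacᵢ² = 0.02² + 0.02² + 0.02² + 0.25² + 0.02² + 0.65² + 0.02² = 0.0004 + 0.0004 + 0.0004 + 0.0625 + 0.0004 + 0.4225 + 0.0004 = 0.4870
B_Blac = 1 / 0.4870 = 2.0534
Highest B → broadest niche (most generalist): Black-and-white Warbler (B = 2.05).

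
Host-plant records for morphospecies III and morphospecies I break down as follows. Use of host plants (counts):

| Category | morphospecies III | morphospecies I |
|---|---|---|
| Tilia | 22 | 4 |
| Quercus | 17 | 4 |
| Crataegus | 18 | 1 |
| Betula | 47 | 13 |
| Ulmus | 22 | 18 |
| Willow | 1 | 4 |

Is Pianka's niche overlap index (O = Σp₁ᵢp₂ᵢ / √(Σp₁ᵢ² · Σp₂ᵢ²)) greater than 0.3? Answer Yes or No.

Proportions for morphospecies III (n=127): 22/127=0.1732, 17/127=0.1339, 18/127=0.1417, 47/127=0.3701, 22/127=0.1732, 1/127=0.0079
Proportions for morphospecies I (n=44): 4/44=0.0909, 4/44=0.0909, 1/44=0.0227, 13/44=0.2955, 18/44=0.4091, 4/44=0.0909
Σ p₁ᵢp₂ᵢ = 0.015744 + 0.012172 + 0.003217 + 0.109365 + 0.070856 + 0.000718 = 0.212072
Σp_1ᵢ² = 0.1732² + 0.1339² + 0.1417² + 0.3701² + 0.1732² + 0.0079² = 0.029998 + 0.017929 + 0.020079 + 0.136974 + 0.029998 + 0.000062 = 0.235040
Σp_2ᵢ² = 0.0909² + 0.0909² + 0.0227² + 0.2955² + 0.4091² + 0.0909² = 0.008263 + 0.008263 + 0.000515 + 0.087320 + 0.167363 + 0.008263 = 0.279987
O = 0.212072 / √(0.235040 × 0.279987) = 0.212072 / 0.2565310 = 0.8267
O = 0.8267 > 0.3 → Yes.

Yes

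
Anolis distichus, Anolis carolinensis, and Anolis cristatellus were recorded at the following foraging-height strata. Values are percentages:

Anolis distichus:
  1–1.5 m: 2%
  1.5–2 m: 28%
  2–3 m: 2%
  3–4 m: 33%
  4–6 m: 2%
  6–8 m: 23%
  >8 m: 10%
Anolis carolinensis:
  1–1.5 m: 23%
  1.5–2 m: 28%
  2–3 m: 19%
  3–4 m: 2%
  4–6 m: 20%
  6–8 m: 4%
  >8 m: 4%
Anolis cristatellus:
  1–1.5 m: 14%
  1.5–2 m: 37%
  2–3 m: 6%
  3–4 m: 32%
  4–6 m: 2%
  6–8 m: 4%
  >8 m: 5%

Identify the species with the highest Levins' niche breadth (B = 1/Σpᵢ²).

Anolis carolinensis

Convert percentages to proportions (divide by 100).
Σp_distᵢ² = 0.02² + 0.28² + 0.02² + 0.33² + 0.02² + 0.23² + 0.10² = 0.0004 + 0.0784 + 0.0004 + 0.1089 + 0.0004 + 0.0529 + 0.0100 = 0.2514
B_dist = 1 / 0.2514 = 3.9777
Σp_caroᵢ² = 0.23² + 0.28² + 0.19² + 0.02² + 0.20² + 0.04² + 0.04² = 0.0529 + 0.0784 + 0.0361 + 0.0004 + 0.0400 + 0.0016 + 0.0016 = 0.2110
B_caro = 1 / 0.2110 = 4.7393
Σp_crisᵢ² = 0.14² + 0.37² + 0.06² + 0.32² + 0.02² + 0.04² + 0.05² = 0.0196 + 0.1369 + 0.0036 + 0.1024 + 0.0004 + 0.0016 + 0.0025 = 0.2670
B_cris = 1 / 0.2670 = 3.7453
Highest B → broadest niche (most generalist): Anolis carolinensis (B = 4.74).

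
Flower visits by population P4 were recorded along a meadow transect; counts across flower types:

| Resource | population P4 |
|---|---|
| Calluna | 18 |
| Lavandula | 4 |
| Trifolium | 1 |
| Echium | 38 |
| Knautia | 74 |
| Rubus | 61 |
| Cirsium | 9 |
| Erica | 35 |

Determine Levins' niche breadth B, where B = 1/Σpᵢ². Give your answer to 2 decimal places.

4.69

Proportions for population P4 (n=240): 18/240=0.0750, 4/240=0.0167, 1/240=0.0042, 38/240=0.1583, 74/240=0.3083, 61/240=0.2542, 9/240=0.0375, 35/240=0.1458
Σpᵢ² = 0.0750² + 0.0167² + 0.0042² + 0.1583² + 0.3083² + 0.2542² + 0.0375² + 0.1458² = 0.005625 + 0.000279 + 0.000018 + 0.025059 + 0.095049 + 0.064618 + 0.001406 + 0.021258 = 0.213312
B = 1 / 0.213312 = 4.6880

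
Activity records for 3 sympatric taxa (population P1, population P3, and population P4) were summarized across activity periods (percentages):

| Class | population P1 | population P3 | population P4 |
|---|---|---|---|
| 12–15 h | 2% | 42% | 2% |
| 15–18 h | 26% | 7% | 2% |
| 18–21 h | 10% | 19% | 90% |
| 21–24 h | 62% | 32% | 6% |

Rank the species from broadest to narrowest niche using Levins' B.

population P3 > population P1 > population P4

Convert percentages to proportions (divide by 100).
Σp_P1ᵢ² = 0.02² + 0.26² + 0.10² + 0.62² = 0.0004 + 0.0676 + 0.0100 + 0.3844 = 0.4624
B_P1 = 1 / 0.4624 = 2.1626
Σp_P3ᵢ² = 0.42² + 0.07² + 0.19² + 0.32² = 0.1764 + 0.0049 + 0.0361 + 0.1024 = 0.3198
B_P3 = 1 / 0.3198 = 3.1270
Σp_P4ᵢ² = 0.02² + 0.02² + 0.90² + 0.06² = 0.0004 + 0.0004 + 0.8100 + 0.0036 = 0.8144
B_P4 = 1 / 0.8144 = 1.2279
Ranking by B (broadest → narrowest): population P3 (3.13) > population P1 (2.16) > population P4 (1.23)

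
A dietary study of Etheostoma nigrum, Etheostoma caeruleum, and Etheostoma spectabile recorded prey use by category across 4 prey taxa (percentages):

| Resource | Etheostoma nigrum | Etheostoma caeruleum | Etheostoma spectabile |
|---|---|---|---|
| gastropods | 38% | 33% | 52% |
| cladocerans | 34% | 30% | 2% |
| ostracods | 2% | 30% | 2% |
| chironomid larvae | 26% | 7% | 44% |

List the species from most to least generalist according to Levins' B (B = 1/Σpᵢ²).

Convert percentages to proportions (divide by 100).
Σp_nigrᵢ² = 0.38² + 0.34² + 0.02² + 0.26² = 0.1444 + 0.1156 + 0.0004 + 0.0676 = 0.3280
B_nigr = 1 / 0.3280 = 3.0488
Σp_caerᵢ² = 0.33² + 0.30² + 0.30² + 0.07² = 0.1089 + 0.0900 + 0.0900 + 0.0049 = 0.2938
B_caer = 1 / 0.2938 = 3.4037
Σp_specᵢ² = 0.52² + 0.02² + 0.02² + 0.44² = 0.2704 + 0.0004 + 0.0004 + 0.1936 = 0.4648
B_spec = 1 / 0.4648 = 2.1515
Ranking by B (broadest → narrowest): Etheostoma caeruleum (3.40) > Etheostoma nigrum (3.05) > Etheostoma spectabile (2.15)

Etheostoma caeruleum > Etheostoma nigrum > Etheostoma spectabile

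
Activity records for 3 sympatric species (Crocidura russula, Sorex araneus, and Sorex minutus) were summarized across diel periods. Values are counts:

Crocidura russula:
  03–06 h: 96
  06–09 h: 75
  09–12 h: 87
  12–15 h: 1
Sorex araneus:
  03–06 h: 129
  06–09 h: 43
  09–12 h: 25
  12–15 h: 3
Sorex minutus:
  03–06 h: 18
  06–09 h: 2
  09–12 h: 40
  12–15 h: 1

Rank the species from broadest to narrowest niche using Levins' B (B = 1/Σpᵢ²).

Proportions for Crocidura russula (n=259): 96/259=0.3707, 75/259=0.2896, 87/259=0.3359, 1/259=0.0039
Proportions for Sorex araneus (n=200): 129/200=0.6450, 43/200=0.2150, 25/200=0.1250, 3/200=0.0150
Proportions for Sorex minutus (n=61): 18/61=0.2951, 2/61=0.0328, 40/61=0.6557, 1/61=0.0164
Σp_russᵢ² = 0.3707² + 0.2896² + 0.3359² + 0.0039² = 0.137418 + 0.083868 + 0.112829 + 0.000015 = 0.334130
B_russ = 1 / 0.334130 = 2.9928
Σp_aranᵢ² = 0.6450² + 0.2150² + 0.1250² + 0.0150² = 0.416025 + 0.046225 + 0.015625 + 0.000225 = 0.478100
B_aran = 1 / 0.478100 = 2.0916
Σp_minuᵢ² = 0.2951² + 0.0328² + 0.6557² + 0.0164² = 0.087084 + 0.001076 + 0.429942 + 0.000269 = 0.518371
B_minu = 1 / 0.518371 = 1.9291
Ranking by B (broadest → narrowest): Crocidura russula (2.99) > Sorex araneus (2.09) > Sorex minutus (1.93)

Crocidura russula > Sorex araneus > Sorex minutus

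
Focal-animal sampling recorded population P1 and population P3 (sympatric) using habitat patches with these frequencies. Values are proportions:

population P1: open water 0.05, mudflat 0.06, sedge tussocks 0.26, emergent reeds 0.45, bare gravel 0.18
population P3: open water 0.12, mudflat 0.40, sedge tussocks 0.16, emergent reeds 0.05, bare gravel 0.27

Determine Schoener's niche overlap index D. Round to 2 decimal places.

0.50

Σ|p₁ᵢ − p₂ᵢ| = 0.07 + 0.34 + 0.10 + 0.40 + 0.09 = 1.00
D = 1 − ½ × 1.00 = 1 − 0.500 = 0.5000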